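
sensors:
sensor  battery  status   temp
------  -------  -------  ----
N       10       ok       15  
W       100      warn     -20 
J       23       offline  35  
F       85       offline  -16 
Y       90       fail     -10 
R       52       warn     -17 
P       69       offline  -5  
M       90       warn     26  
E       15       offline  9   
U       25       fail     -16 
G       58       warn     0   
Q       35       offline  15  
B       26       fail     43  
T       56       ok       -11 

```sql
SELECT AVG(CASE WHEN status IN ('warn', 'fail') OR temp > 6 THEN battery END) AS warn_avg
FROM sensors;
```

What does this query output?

47.6363636364

sensor=N: ✓ → 10
sensor=W: ✓ → 100
sensor=J: ✓ → 23
sensor=F: ✗
sensor=Y: ✓ → 90
sensor=R: ✓ → 52
sensor=P: ✗
sensor=M: ✓ → 90
sensor=E: ✓ → 15
sensor=U: ✓ → 25
sensor=G: ✓ → 58
sensor=Q: ✓ → 35
sensor=B: ✓ → 26
sensor=T: ✗
warn_avg = (10 + 100 + 23 + 90 + 52 + 90 + 15 + 25 + 58 + 35 + 26) / 11 = 47.6363636364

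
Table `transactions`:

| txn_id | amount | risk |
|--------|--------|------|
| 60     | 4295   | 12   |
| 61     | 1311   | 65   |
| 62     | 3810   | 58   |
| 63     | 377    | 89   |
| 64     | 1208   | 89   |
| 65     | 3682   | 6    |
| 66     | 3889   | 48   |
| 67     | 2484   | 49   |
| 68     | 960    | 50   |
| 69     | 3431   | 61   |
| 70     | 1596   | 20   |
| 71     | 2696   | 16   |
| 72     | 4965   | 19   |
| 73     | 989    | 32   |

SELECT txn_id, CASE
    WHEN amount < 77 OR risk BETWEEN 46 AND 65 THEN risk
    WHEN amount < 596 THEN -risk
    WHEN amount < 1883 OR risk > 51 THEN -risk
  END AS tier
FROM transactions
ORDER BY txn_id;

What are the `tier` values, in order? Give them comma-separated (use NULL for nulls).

NULL, 65, 58, -89, -89, NULL, 48, 49, 50, 61, -20, NULL, NULL, -32

txn_id=60: (no match → NULL) → NULL
txn_id=61: amount < 77 OR risk BETWEEN 46 AND 65 → 65
txn_id=62: amount < 77 OR risk BETWEEN 46 AND 65 → 58
txn_id=63: amount < 596 → -89
txn_id=64: amount < 1883 OR risk > 51 → -89
txn_id=65: (no match → NULL) → NULL
txn_id=66: amount < 77 OR risk BETWEEN 46 AND 65 → 48
txn_id=67: amount < 77 OR risk BETWEEN 46 AND 65 → 49
txn_id=68: amount < 77 OR risk BETWEEN 46 AND 65 → 50
txn_id=69: amount < 77 OR risk BETWEEN 46 AND 65 → 61
txn_id=70: amount < 1883 OR risk > 51 → -20
txn_id=71: (no match → NULL) → NULL
txn_id=72: (no match → NULL) → NULL
txn_id=73: amount < 1883 OR risk > 51 → -32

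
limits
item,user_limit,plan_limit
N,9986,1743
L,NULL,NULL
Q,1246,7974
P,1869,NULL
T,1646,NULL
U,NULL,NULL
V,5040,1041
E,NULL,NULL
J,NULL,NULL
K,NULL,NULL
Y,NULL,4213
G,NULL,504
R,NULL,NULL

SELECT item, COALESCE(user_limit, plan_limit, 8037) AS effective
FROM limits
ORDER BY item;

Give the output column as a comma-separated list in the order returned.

item=E: user_limit=NULL, plan_limit=NULL, → literal 8037 → 8037
item=G: user_limit=NULL, plan_limit=504 → 504
item=J: user_limit=NULL, plan_limit=NULL, → literal 8037 → 8037
item=K: user_limit=NULL, plan_limit=NULL, → literal 8037 → 8037
item=L: user_limit=NULL, plan_limit=NULL, → literal 8037 → 8037
item=N: user_limit=9986 → 9986
item=P: user_limit=1869 → 1869
item=Q: user_limit=1246 → 1246
item=R: user_limit=NULL, plan_limit=NULL, → literal 8037 → 8037
item=T: user_limit=1646 → 1646
item=U: user_limit=NULL, plan_limit=NULL, → literal 8037 → 8037
item=V: user_limit=5040 → 5040
item=Y: user_limit=NULL, plan_limit=4213 → 4213

8037, 504, 8037, 8037, 8037, 9986, 1869, 1246, 8037, 1646, 8037, 5040, 4213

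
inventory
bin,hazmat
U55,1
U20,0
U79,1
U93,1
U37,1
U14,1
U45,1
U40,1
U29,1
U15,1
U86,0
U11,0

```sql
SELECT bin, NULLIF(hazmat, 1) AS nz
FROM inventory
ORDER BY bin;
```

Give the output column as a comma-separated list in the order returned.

bin=U11: hazmat=0 vs 1: differ → 0
bin=U14: hazmat=1 vs 1: equal → NULL
bin=U15: hazmat=1 vs 1: equal → NULL
bin=U20: hazmat=0 vs 1: differ → 0
bin=U29: hazmat=1 vs 1: equal → NULL
bin=U37: hazmat=1 vs 1: equal → NULL
bin=U40: hazmat=1 vs 1: equal → NULL
bin=U45: hazmat=1 vs 1: equal → NULL
bin=U55: hazmat=1 vs 1: equal → NULL
bin=U79: hazmat=1 vs 1: equal → NULL
bin=U86: hazmat=0 vs 1: differ → 0
bin=U93: hazmat=1 vs 1: equal → NULL

0, NULL, NULL, 0, NULL, NULL, NULL, NULL, NULL, NULL, 0, NULL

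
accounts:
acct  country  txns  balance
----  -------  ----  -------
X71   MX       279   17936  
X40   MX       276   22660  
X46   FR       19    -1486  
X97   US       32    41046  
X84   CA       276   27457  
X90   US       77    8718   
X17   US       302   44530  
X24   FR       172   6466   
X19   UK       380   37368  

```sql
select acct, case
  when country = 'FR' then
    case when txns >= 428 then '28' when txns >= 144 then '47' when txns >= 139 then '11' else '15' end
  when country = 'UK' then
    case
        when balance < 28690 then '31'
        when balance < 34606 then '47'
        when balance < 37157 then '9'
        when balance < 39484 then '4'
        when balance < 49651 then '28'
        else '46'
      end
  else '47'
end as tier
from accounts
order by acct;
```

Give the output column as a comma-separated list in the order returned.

acct=X17: country='US' → outer ELSE → 47
acct=X19: country='UK' → inner[balance < 39484] → 4
acct=X24: country='FR' → inner[txns >= 144] → 47
acct=X40: country='MX' → outer ELSE → 47
acct=X46: country='FR' → inner[ELSE] → 15
acct=X71: country='MX' → outer ELSE → 47
acct=X84: country='CA' → outer ELSE → 47
acct=X90: country='US' → outer ELSE → 47
acct=X97: country='US' → outer ELSE → 47

47, 4, 47, 47, 15, 47, 47, 47, 47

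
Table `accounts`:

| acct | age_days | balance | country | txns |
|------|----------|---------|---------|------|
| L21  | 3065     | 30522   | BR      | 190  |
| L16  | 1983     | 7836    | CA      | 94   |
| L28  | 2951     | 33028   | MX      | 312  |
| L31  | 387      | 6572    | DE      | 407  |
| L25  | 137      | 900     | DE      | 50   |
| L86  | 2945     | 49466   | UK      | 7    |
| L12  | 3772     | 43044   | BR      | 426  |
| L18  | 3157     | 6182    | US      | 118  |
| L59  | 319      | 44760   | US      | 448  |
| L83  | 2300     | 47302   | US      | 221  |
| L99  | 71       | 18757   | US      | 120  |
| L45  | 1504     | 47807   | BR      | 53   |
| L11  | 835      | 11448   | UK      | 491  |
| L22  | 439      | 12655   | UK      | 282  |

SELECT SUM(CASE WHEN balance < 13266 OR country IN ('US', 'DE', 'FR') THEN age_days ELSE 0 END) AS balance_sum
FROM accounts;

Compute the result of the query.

acct=L21: ✗
acct=L16: ✓ → 1983
acct=L28: ✗
acct=L31: ✓ → 387
acct=L25: ✓ → 137
acct=L86: ✗
acct=L12: ✗
acct=L18: ✓ → 3157
acct=L59: ✓ → 319
acct=L83: ✓ → 2300
acct=L99: ✓ → 71
acct=L45: ✗
acct=L11: ✓ → 835
acct=L22: ✓ → 439
balance_sum = 1983 + 387 + 137 + 3157 + 319 + 2300 + 71 + 835 + 439 = 9628

9628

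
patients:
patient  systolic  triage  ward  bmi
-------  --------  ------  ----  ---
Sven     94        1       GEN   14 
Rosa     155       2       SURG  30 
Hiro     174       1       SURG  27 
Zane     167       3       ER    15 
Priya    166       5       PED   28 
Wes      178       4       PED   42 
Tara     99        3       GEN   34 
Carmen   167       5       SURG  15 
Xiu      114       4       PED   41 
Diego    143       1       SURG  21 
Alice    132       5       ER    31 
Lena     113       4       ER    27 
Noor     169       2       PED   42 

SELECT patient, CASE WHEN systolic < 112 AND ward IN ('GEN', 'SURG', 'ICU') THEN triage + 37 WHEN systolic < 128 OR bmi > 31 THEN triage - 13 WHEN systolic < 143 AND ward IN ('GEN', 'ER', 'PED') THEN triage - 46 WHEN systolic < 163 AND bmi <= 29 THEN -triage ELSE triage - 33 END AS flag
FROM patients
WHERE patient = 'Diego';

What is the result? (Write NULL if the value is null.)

-1

patient = Diego: systolic=143, triage=1, ward=SURG, bmi=21.
systolic < 112 AND ward IN ('GEN', 'SURG', 'ICU') → false
systolic < 128 OR bmi > 31 → false
systolic < 143 AND ward IN ('GEN', 'ER', 'PED') → false
systolic < 163 AND bmi <= 29 → true → -1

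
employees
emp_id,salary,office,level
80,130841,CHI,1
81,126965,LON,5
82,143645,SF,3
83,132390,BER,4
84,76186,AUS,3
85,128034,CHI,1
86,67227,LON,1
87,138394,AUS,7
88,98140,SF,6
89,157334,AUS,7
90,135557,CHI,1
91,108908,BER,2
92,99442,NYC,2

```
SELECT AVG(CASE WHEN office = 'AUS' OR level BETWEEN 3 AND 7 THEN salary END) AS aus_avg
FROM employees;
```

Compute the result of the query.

124722

emp_id=80: ✗
emp_id=81: ✓ → 126965
emp_id=82: ✓ → 143645
emp_id=83: ✓ → 132390
emp_id=84: ✓ → 76186
emp_id=85: ✗
emp_id=86: ✗
emp_id=87: ✓ → 138394
emp_id=88: ✓ → 98140
emp_id=89: ✓ → 157334
emp_id=90: ✗
emp_id=91: ✗
emp_id=92: ✗
aus_avg = (126965 + 143645 + 132390 + 76186 + 138394 + 98140 + 157334) / 7 = 124722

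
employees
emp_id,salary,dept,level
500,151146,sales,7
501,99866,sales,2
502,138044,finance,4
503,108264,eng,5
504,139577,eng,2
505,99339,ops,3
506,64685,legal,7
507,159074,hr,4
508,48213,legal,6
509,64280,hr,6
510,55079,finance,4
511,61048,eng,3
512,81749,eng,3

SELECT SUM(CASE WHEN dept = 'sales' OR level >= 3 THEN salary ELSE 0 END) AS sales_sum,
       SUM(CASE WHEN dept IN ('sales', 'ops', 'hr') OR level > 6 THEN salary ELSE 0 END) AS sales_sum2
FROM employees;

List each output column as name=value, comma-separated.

[sales_sum: dept = 'sales' OR level >= 3]
emp_id=500: ✓ → 151146
emp_id=501: ✓ → 99866
emp_id=502: ✓ → 138044
emp_id=503: ✓ → 108264
emp_id=504: ✗
emp_id=505: ✓ → 99339
emp_id=506: ✓ → 64685
emp_id=507: ✓ → 159074
emp_id=508: ✓ → 48213
emp_id=509: ✓ → 64280
emp_id=510: ✓ → 55079
emp_id=511: ✓ → 61048
emp_id=512: ✓ → 81749
sales_sum = 151146 + 99866 + 138044 + 108264 + 99339 + 64685 + 159074 + 48213 + 64280 + 55079 + 61048 + 81749 = 1130787
—
[sales_sum2: dept IN ('sales', 'ops', 'hr') OR level > 6]
emp_id=500: ✓ → 151146
emp_id=501: ✓ → 99866
emp_id=502: ✗
emp_id=503: ✗
emp_id=504: ✗
emp_id=505: ✓ → 99339
emp_id=506: ✓ → 64685
emp_id=507: ✓ → 159074
emp_id=508: ✗
emp_id=509: ✓ → 64280
emp_id=510: ✗
emp_id=511: ✗
emp_id=512: ✗
sales_sum2 = 151146 + 99866 + 99339 + 64685 + 159074 + 64280 = 638390

sales_sum=1130787, sales_sum2=638390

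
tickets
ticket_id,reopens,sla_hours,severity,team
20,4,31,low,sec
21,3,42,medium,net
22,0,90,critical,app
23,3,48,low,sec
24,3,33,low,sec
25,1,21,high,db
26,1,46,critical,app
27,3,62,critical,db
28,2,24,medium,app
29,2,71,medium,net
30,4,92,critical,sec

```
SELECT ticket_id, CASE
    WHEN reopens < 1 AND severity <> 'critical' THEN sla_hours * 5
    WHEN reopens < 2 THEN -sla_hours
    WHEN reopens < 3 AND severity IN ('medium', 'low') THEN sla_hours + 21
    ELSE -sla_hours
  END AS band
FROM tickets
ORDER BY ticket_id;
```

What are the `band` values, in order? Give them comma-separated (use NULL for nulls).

ticket_id=20: ELSE → -31
ticket_id=21: ELSE → -42
ticket_id=22: reopens < 2 → -90
ticket_id=23: ELSE → -48
ticket_id=24: ELSE → -33
ticket_id=25: reopens < 2 → -21
ticket_id=26: reopens < 2 → -46
ticket_id=27: ELSE → -62
ticket_id=28: reopens < 3 AND severity IN ('medium', 'low') → 45
ticket_id=29: reopens < 3 AND severity IN ('medium', 'low') → 92
ticket_id=30: ELSE → -92

-31, -42, -90, -48, -33, -21, -46, -62, 45, 92, -92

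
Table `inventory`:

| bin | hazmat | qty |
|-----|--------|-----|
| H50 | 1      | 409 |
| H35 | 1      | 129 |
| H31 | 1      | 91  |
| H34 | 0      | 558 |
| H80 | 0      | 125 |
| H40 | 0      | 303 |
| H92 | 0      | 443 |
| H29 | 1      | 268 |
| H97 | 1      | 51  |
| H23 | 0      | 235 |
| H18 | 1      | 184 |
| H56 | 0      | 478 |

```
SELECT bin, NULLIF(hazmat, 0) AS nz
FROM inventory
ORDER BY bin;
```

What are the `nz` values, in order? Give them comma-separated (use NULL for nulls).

bin=H18: hazmat=1 vs 0: differ → 1
bin=H23: hazmat=0 vs 0: equal → NULL
bin=H29: hazmat=1 vs 0: differ → 1
bin=H31: hazmat=1 vs 0: differ → 1
bin=H34: hazmat=0 vs 0: equal → NULL
bin=H35: hazmat=1 vs 0: differ → 1
bin=H40: hazmat=0 vs 0: equal → NULL
bin=H50: hazmat=1 vs 0: differ → 1
bin=H56: hazmat=0 vs 0: equal → NULL
bin=H80: hazmat=0 vs 0: equal → NULL
bin=H92: hazmat=0 vs 0: equal → NULL
bin=H97: hazmat=1 vs 0: differ → 1

1, NULL, 1, 1, NULL, 1, NULL, 1, NULL, NULL, NULL, 1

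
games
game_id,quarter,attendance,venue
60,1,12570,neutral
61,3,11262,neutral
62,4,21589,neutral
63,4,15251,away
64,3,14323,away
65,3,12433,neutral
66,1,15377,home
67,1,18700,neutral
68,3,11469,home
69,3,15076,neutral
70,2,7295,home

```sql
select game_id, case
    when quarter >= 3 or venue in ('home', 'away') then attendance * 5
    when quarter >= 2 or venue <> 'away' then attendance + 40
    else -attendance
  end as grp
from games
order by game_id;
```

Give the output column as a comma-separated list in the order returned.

game_id=60: quarter >= 2 or venue <> 'away' → 12610
game_id=61: quarter >= 3 or venue in ('home', 'away') → 56310
game_id=62: quarter >= 3 or venue in ('home', 'away') → 107945
game_id=63: quarter >= 3 or venue in ('home', 'away') → 76255
game_id=64: quarter >= 3 or venue in ('home', 'away') → 71615
game_id=65: quarter >= 3 or venue in ('home', 'away') → 62165
game_id=66: quarter >= 3 or venue in ('home', 'away') → 76885
game_id=67: quarter >= 2 or venue <> 'away' → 18740
game_id=68: quarter >= 3 or venue in ('home', 'away') → 57345
game_id=69: quarter >= 3 or venue in ('home', 'away') → 75380
game_id=70: quarter >= 3 or venue in ('home', 'away') → 36475

12610, 56310, 107945, 76255, 71615, 62165, 76885, 18740, 57345, 75380, 36475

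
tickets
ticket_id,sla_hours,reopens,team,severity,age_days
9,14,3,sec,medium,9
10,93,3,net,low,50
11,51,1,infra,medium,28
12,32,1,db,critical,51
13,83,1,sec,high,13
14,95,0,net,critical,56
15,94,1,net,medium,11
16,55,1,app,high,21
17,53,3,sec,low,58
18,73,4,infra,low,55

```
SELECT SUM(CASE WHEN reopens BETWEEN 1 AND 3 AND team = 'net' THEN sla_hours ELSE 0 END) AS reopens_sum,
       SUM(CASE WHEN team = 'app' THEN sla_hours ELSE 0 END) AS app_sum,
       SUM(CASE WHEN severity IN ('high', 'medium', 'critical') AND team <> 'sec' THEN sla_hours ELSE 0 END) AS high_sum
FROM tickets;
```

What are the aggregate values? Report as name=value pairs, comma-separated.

[reopens_sum: reopens BETWEEN 1 AND 3 AND team = 'net']
ticket_id=9: ✗
ticket_id=10: ✓ → 93
ticket_id=11: ✗
ticket_id=12: ✗
ticket_id=13: ✗
ticket_id=14: ✗
ticket_id=15: ✓ → 94
ticket_id=16: ✗
ticket_id=17: ✗
ticket_id=18: ✗
reopens_sum = 93 + 94 = 187
—
[app_sum: team = 'app']
ticket_id=9: ✗
ticket_id=10: ✗
ticket_id=11: ✗
ticket_id=12: ✗
ticket_id=13: ✗
ticket_id=14: ✗
ticket_id=15: ✗
ticket_id=16: ✓ → 55
ticket_id=17: ✗
ticket_id=18: ✗
app_sum = 55
—
[high_sum: severity IN ('high', 'medium', 'critical') AND team <> 'sec']
ticket_id=9: ✗
ticket_id=10: ✗
ticket_id=11: ✓ → 51
ticket_id=12: ✓ → 32
ticket_id=13: ✗
ticket_id=14: ✓ → 95
ticket_id=15: ✓ → 94
ticket_id=16: ✓ → 55
ticket_id=17: ✗
ticket_id=18: ✗
high_sum = 51 + 32 + 95 + 94 + 55 = 327

reopens_sum=187, app_sum=55, high_sum=327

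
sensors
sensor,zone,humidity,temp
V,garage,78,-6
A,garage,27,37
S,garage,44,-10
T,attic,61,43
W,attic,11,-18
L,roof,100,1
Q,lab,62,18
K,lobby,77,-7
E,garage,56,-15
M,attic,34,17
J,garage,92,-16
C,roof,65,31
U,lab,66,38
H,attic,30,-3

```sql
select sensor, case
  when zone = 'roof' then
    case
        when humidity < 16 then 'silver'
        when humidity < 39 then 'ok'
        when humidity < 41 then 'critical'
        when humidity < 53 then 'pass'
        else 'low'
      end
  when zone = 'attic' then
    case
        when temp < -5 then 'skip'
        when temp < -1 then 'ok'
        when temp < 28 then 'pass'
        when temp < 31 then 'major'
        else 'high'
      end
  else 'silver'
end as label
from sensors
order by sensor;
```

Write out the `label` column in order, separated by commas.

sensor=A: zone='garage' → outer ELSE → silver
sensor=C: zone='roof' → inner[ELSE] → low
sensor=E: zone='garage' → outer ELSE → silver
sensor=H: zone='attic' → inner[temp < -1] → ok
sensor=J: zone='garage' → outer ELSE → silver
sensor=K: zone='lobby' → outer ELSE → silver
sensor=L: zone='roof' → inner[ELSE] → low
sensor=M: zone='attic' → inner[temp < 28] → pass
sensor=Q: zone='lab' → outer ELSE → silver
sensor=S: zone='garage' → outer ELSE → silver
sensor=T: zone='attic' → inner[ELSE] → high
sensor=U: zone='lab' → outer ELSE → silver
sensor=V: zone='garage' → outer ELSE → silver
sensor=W: zone='attic' → inner[temp < -5] → skip

silver, low, silver, ok, silver, silver, low, pass, silver, silver, high, silver, silver, skip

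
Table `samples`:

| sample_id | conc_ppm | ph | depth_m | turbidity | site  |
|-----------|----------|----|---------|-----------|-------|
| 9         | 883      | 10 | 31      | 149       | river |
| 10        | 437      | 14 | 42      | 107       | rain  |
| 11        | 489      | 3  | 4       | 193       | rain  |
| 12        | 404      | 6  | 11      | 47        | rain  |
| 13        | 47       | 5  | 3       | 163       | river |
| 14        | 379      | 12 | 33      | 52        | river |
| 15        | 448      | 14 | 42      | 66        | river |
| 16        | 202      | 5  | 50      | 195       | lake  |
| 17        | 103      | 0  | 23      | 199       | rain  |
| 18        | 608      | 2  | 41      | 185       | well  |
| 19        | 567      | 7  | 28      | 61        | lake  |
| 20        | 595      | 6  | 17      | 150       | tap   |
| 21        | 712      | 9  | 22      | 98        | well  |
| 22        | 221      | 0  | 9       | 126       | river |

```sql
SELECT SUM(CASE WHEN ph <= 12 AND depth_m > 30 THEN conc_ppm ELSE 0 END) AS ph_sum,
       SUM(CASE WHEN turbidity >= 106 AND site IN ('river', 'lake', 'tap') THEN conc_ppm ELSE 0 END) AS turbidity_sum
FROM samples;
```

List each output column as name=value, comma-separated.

[ph_sum: ph <= 12 AND depth_m > 30]
sample_id=9: ✓ → 883
sample_id=10: ✗
sample_id=11: ✗
sample_id=12: ✗
sample_id=13: ✗
sample_id=14: ✓ → 379
sample_id=15: ✗
sample_id=16: ✓ → 202
sample_id=17: ✗
sample_id=18: ✓ → 608
sample_id=19: ✗
sample_id=20: ✗
sample_id=21: ✗
sample_id=22: ✗
ph_sum = 883 + 379 + 202 + 608 = 2072
—
[turbidity_sum: turbidity >= 106 AND site IN ('river', 'lake', 'tap')]
sample_id=9: ✓ → 883
sample_id=10: ✗
sample_id=11: ✗
sample_id=12: ✗
sample_id=13: ✓ → 47
sample_id=14: ✗
sample_id=15: ✗
sample_id=16: ✓ → 202
sample_id=17: ✗
sample_id=18: ✗
sample_id=19: ✗
sample_id=20: ✓ → 595
sample_id=21: ✗
sample_id=22: ✓ → 221
turbidity_sum = 883 + 47 + 202 + 595 + 221 = 1948

ph_sum=2072, turbidity_sum=1948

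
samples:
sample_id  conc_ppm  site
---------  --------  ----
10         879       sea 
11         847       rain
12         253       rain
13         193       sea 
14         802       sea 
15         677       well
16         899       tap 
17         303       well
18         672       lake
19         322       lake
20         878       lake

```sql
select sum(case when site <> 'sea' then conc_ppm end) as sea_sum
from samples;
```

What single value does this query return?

4851

sample_id=10: ✗
sample_id=11: ✓ → 847
sample_id=12: ✓ → 253
sample_id=13: ✗
sample_id=14: ✗
sample_id=15: ✓ → 677
sample_id=16: ✓ → 899
sample_id=17: ✓ → 303
sample_id=18: ✓ → 672
sample_id=19: ✓ → 322
sample_id=20: ✓ → 878
sea_sum = 847 + 253 + 677 + 899 + 303 + 672 + 322 + 878 = 4851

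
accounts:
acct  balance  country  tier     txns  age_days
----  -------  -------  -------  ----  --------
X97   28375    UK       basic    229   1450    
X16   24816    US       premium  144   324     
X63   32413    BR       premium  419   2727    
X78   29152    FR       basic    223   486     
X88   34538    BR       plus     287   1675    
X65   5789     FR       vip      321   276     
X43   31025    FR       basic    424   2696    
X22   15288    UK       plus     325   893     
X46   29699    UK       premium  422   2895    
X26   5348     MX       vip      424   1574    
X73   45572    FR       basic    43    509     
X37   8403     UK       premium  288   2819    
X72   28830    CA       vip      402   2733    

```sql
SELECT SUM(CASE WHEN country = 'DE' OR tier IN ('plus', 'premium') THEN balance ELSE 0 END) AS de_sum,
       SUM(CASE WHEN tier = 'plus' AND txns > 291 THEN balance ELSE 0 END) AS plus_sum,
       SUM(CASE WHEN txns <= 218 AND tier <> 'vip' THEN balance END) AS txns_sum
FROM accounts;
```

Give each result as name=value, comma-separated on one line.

de_sum=145157, plus_sum=15288, txns_sum=70388

[de_sum: country = 'DE' OR tier IN ('plus', 'premium')]
acct=X97: ✗
acct=X16: ✓ → 24816
acct=X63: ✓ → 32413
acct=X78: ✗
acct=X88: ✓ → 34538
acct=X65: ✗
acct=X43: ✗
acct=X22: ✓ → 15288
acct=X46: ✓ → 29699
acct=X26: ✗
acct=X73: ✗
acct=X37: ✓ → 8403
acct=X72: ✗
de_sum = 24816 + 32413 + 34538 + 15288 + 29699 + 8403 = 145157
—
[plus_sum: tier = 'plus' AND txns > 291]
acct=X97: ✗
acct=X16: ✗
acct=X63: ✗
acct=X78: ✗
acct=X88: ✗
acct=X65: ✗
acct=X43: ✗
acct=X22: ✓ → 15288
acct=X46: ✗
acct=X26: ✗
acct=X73: ✗
acct=X37: ✗
acct=X72: ✗
plus_sum = 15288
—
[txns_sum: txns <= 218 AND tier <> 'vip']
acct=X97: ✗
acct=X16: ✓ → 24816
acct=X63: ✗
acct=X78: ✗
acct=X88: ✗
acct=X65: ✗
acct=X43: ✗
acct=X22: ✗
acct=X46: ✗
acct=X26: ✗
acct=X73: ✓ → 45572
acct=X37: ✗
acct=X72: ✗
txns_sum = 24816 + 45572 = 70388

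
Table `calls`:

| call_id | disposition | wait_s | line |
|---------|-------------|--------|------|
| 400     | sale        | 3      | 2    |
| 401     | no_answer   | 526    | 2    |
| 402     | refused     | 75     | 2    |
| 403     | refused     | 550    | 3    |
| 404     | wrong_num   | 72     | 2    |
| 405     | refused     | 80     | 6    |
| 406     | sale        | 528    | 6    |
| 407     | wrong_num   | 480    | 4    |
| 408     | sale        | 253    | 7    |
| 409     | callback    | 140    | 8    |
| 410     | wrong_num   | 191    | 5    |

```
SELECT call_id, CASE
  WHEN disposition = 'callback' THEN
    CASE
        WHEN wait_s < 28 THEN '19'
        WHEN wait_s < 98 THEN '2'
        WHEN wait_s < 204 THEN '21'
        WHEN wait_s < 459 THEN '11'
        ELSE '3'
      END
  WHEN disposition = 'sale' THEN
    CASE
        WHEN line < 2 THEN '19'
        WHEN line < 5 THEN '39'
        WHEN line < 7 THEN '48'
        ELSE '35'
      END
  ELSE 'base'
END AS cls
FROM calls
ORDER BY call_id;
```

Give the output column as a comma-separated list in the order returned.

39, base, base, base, base, base, 48, base, 35, 21, base

call_id=400: disposition='sale' → inner[line < 5] → 39
call_id=401: disposition='no_answer' → outer ELSE → base
call_id=402: disposition='refused' → outer ELSE → base
call_id=403: disposition='refused' → outer ELSE → base
call_id=404: disposition='wrong_num' → outer ELSE → base
call_id=405: disposition='refused' → outer ELSE → base
call_id=406: disposition='sale' → inner[line < 7] → 48
call_id=407: disposition='wrong_num' → outer ELSE → base
call_id=408: disposition='sale' → inner[ELSE] → 35
call_id=409: disposition='callback' → inner[wait_s < 204] → 21
call_id=410: disposition='wrong_num' → outer ELSE → base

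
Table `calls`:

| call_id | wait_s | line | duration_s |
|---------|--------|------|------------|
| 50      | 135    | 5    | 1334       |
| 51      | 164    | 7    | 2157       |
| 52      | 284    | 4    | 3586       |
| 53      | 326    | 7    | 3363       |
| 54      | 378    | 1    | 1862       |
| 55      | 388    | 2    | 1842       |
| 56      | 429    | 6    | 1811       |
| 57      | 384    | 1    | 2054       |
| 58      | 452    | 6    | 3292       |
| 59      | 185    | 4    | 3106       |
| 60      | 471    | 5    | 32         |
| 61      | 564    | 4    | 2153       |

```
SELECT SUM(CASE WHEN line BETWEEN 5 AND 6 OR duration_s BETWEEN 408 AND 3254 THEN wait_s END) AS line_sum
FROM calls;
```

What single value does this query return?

call_id=50: ✓ → 135
call_id=51: ✓ → 164
call_id=52: ✗
call_id=53: ✗
call_id=54: ✓ → 378
call_id=55: ✓ → 388
call_id=56: ✓ → 429
call_id=57: ✓ → 384
call_id=58: ✓ → 452
call_id=59: ✓ → 185
call_id=60: ✓ → 471
call_id=61: ✓ → 564
line_sum = 135 + 164 + 378 + 388 + 429 + 384 + 452 + 185 + 471 + 564 = 3550

3550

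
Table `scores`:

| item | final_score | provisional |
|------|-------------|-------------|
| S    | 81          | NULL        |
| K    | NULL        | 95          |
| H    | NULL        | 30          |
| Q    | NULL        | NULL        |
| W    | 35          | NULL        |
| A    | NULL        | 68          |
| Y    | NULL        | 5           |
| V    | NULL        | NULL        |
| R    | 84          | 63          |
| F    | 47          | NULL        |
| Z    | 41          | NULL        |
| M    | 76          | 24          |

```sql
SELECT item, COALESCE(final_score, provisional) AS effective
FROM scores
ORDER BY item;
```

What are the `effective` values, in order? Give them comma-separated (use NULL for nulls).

item=A: final_score=NULL, provisional=68 → 68
item=F: final_score=47 → 47
item=H: final_score=NULL, provisional=30 → 30
item=K: final_score=NULL, provisional=95 → 95
item=M: final_score=76 → 76
item=Q: final_score=NULL, provisional=NULL (all NULL) → NULL
item=R: final_score=84 → 84
item=S: final_score=81 → 81
item=V: final_score=NULL, provisional=NULL (all NULL) → NULL
item=W: final_score=35 → 35
item=Y: final_score=NULL, provisional=5 → 5
item=Z: final_score=41 → 41

68, 47, 30, 95, 76, NULL, 84, 81, NULL, 35, 5, 41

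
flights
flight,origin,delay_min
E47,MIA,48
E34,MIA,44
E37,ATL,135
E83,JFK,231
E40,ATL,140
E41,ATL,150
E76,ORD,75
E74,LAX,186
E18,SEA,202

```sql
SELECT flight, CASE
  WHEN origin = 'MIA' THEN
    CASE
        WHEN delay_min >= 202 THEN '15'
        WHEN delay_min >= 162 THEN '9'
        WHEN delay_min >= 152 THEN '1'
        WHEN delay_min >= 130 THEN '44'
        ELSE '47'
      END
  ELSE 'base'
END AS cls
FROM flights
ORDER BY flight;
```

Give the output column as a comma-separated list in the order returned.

flight=E18: origin='SEA' → outer ELSE → base
flight=E34: origin='MIA' → inner[ELSE] → 47
flight=E37: origin='ATL' → outer ELSE → base
flight=E40: origin='ATL' → outer ELSE → base
flight=E41: origin='ATL' → outer ELSE → base
flight=E47: origin='MIA' → inner[ELSE] → 47
flight=E74: origin='LAX' → outer ELSE → base
flight=E76: origin='ORD' → outer ELSE → base
flight=E83: origin='JFK' → outer ELSE → base

base, 47, base, base, base, 47, base, base, base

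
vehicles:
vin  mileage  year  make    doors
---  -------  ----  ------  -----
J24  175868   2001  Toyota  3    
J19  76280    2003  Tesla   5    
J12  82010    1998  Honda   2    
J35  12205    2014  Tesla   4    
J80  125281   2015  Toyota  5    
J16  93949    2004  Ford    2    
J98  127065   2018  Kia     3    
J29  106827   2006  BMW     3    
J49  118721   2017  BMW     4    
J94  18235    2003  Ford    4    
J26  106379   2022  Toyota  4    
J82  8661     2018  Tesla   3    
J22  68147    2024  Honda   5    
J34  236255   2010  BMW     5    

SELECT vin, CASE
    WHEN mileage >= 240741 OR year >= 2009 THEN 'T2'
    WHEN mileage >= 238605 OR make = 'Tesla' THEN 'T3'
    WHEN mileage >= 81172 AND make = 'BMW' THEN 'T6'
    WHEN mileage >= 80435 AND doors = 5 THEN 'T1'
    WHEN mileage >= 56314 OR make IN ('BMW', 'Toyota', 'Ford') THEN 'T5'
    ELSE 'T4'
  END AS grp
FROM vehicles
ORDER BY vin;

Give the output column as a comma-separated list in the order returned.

vin=J12: mileage >= 56314 OR make IN ('BMW', 'Toyota', 'Ford') → T5
vin=J16: mileage >= 56314 OR make IN ('BMW', 'Toyota', 'Ford') → T5
vin=J19: mileage >= 238605 OR make = 'Tesla' → T3
vin=J22: mileage >= 240741 OR year >= 2009 → T2
vin=J24: mileage >= 56314 OR make IN ('BMW', 'Toyota', 'Ford') → T5
vin=J26: mileage >= 240741 OR year >= 2009 → T2
vin=J29: mileage >= 81172 AND make = 'BMW' → T6
vin=J34: mileage >= 240741 OR year >= 2009 → T2
vin=J35: mileage >= 240741 OR year >= 2009 → T2
vin=J49: mileage >= 240741 OR year >= 2009 → T2
vin=J80: mileage >= 240741 OR year >= 2009 → T2
vin=J82: mileage >= 240741 OR year >= 2009 → T2
vin=J94: mileage >= 56314 OR make IN ('BMW', 'Toyota', 'Ford') → T5
vin=J98: mileage >= 240741 OR year >= 2009 → T2

T5, T5, T3, T2, T5, T2, T6, T2, T2, T2, T2, T2, T5, T2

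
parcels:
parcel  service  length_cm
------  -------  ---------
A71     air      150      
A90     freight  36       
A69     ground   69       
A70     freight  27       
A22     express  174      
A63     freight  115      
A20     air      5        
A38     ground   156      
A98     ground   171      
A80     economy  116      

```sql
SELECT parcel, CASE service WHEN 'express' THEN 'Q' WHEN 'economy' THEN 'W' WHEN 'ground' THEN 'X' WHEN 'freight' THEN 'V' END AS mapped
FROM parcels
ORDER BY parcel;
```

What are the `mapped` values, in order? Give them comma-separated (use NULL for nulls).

NULL, Q, X, V, X, V, NULL, W, V, X

parcel=A20: (no match → NULL) → NULL
parcel=A22: service='express' → Q
parcel=A38: service='ground' → X
parcel=A63: service='freight' → V
parcel=A69: service='ground' → X
parcel=A70: service='freight' → V
parcel=A71: (no match → NULL) → NULL
parcel=A80: service='economy' → W
parcel=A90: service='freight' → V
parcel=A98: service='ground' → X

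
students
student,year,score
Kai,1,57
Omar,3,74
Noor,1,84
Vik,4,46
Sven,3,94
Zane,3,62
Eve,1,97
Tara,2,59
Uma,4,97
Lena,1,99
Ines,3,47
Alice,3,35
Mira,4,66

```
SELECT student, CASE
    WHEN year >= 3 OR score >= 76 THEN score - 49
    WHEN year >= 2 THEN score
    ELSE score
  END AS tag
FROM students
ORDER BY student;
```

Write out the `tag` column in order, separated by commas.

student=Alice: year >= 3 OR score >= 76 → -14
student=Eve: year >= 3 OR score >= 76 → 48
student=Ines: year >= 3 OR score >= 76 → -2
student=Kai: ELSE → 57
student=Lena: year >= 3 OR score >= 76 → 50
student=Mira: year >= 3 OR score >= 76 → 17
student=Noor: year >= 3 OR score >= 76 → 35
student=Omar: year >= 3 OR score >= 76 → 25
student=Sven: year >= 3 OR score >= 76 → 45
student=Tara: year >= 2 → 59
student=Uma: year >= 3 OR score >= 76 → 48
student=Vik: year >= 3 OR score >= 76 → -3
student=Zane: year >= 3 OR score >= 76 → 13

-14, 48, -2, 57, 50, 17, 35, 25, 45, 59, 48, -3, 13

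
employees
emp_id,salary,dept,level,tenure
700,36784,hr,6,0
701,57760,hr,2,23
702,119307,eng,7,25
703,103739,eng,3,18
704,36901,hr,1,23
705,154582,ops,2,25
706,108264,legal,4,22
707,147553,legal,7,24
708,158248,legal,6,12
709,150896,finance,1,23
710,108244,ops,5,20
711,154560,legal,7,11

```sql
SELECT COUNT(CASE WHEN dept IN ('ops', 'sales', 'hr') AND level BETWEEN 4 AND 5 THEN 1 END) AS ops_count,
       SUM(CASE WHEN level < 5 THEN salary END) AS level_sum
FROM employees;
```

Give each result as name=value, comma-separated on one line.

[ops_count: dept IN ('ops', 'sales', 'hr') AND level BETWEEN 4 AND 5]
emp_id=700: ✗
emp_id=701: ✗
emp_id=702: ✗
emp_id=703: ✗
emp_id=704: ✗
emp_id=705: ✗
emp_id=706: ✗
emp_id=707: ✗
emp_id=708: ✗
emp_id=709: ✗
emp_id=710: ✓ → 1
emp_id=711: ✗
ops_count = COUNT(1) = 1
—
[level_sum: level < 5]
emp_id=700: ✗
emp_id=701: ✓ → 57760
emp_id=702: ✗
emp_id=703: ✓ → 103739
emp_id=704: ✓ → 36901
emp_id=705: ✓ → 154582
emp_id=706: ✓ → 108264
emp_id=707: ✗
emp_id=708: ✗
emp_id=709: ✓ → 150896
emp_id=710: ✗
emp_id=711: ✗
level_sum = 57760 + 103739 + 36901 + 154582 + 108264 + 150896 = 612142

ops_count=1, level_sum=612142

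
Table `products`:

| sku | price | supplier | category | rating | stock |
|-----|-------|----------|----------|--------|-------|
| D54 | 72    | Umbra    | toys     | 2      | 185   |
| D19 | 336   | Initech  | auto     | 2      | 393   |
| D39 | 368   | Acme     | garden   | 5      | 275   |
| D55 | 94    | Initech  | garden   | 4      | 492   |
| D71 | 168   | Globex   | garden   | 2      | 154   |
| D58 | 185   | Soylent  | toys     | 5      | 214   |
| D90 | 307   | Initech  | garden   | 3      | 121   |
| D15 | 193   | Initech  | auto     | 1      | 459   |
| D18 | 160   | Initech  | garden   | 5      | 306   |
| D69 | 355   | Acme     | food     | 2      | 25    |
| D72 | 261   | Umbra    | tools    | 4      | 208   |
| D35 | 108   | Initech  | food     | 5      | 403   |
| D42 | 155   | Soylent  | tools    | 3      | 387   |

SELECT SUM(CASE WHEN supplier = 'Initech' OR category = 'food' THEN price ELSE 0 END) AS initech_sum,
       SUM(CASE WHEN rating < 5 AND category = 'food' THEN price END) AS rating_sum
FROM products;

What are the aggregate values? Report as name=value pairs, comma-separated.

initech_sum=1553, rating_sum=355

[initech_sum: supplier = 'Initech' OR category = 'food']
sku=D54: ✗
sku=D19: ✓ → 336
sku=D39: ✗
sku=D55: ✓ → 94
sku=D71: ✗
sku=D58: ✗
sku=D90: ✓ → 307
sku=D15: ✓ → 193
sku=D18: ✓ → 160
sku=D69: ✓ → 355
sku=D72: ✗
sku=D35: ✓ → 108
sku=D42: ✗
initech_sum = 336 + 94 + 307 + 193 + 160 + 355 + 108 = 1553
—
[rating_sum: rating < 5 AND category = 'food']
sku=D54: ✗
sku=D19: ✗
sku=D39: ✗
sku=D55: ✗
sku=D71: ✗
sku=D58: ✗
sku=D90: ✗
sku=D15: ✗
sku=D18: ✗
sku=D69: ✓ → 355
sku=D72: ✗
sku=D35: ✗
sku=D42: ✗
rating_sum = 355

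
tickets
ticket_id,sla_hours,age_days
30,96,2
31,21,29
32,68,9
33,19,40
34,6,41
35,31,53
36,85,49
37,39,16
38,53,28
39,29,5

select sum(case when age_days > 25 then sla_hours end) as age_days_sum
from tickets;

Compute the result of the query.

215

ticket_id=30: ✗
ticket_id=31: ✓ → 21
ticket_id=32: ✗
ticket_id=33: ✓ → 19
ticket_id=34: ✓ → 6
ticket_id=35: ✓ → 31
ticket_id=36: ✓ → 85
ticket_id=37: ✗
ticket_id=38: ✓ → 53
ticket_id=39: ✗
age_days_sum = 21 + 19 + 6 + 31 + 85 + 53 = 215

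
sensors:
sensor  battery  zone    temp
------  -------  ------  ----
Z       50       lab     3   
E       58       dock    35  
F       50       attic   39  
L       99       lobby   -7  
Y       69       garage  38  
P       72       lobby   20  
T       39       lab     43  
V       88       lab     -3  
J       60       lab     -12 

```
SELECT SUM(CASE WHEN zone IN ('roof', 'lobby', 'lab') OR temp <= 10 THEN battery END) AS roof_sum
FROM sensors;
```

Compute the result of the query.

sensor=Z: ✓ → 50
sensor=E: ✗
sensor=F: ✗
sensor=L: ✓ → 99
sensor=Y: ✗
sensor=P: ✓ → 72
sensor=T: ✓ → 39
sensor=V: ✓ → 88
sensor=J: ✓ → 60
roof_sum = 50 + 99 + 72 + 39 + 88 + 60 = 408

408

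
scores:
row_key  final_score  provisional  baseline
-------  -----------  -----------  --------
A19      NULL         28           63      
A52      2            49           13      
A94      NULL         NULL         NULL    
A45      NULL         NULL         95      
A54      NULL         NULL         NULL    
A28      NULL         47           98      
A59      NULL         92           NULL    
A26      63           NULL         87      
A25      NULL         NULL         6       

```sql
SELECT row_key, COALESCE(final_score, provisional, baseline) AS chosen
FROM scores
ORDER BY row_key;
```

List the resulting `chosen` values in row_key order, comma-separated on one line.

row_key=A19: final_score=NULL, provisional=28 → 28
row_key=A25: final_score=NULL, provisional=NULL, baseline=6 → 6
row_key=A26: final_score=63 → 63
row_key=A28: final_score=NULL, provisional=47 → 47
row_key=A45: final_score=NULL, provisional=NULL, baseline=95 → 95
row_key=A52: final_score=2 → 2
row_key=A54: final_score=NULL, provisional=NULL, baseline=NULL (all NULL) → NULL
row_key=A59: final_score=NULL, provisional=92 → 92
row_key=A94: final_score=NULL, provisional=NULL, baseline=NULL (all NULL) → NULL

28, 6, 63, 47, 95, 2, NULL, 92, NULL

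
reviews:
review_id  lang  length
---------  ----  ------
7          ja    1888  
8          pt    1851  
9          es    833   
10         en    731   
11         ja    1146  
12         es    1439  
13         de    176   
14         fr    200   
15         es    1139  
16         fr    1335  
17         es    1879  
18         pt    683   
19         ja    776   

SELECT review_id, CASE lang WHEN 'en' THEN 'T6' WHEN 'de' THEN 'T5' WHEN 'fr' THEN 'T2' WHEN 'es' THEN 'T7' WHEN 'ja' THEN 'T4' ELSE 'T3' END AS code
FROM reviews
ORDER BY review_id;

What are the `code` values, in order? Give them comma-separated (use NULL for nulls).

review_id=7: lang='ja' → T4
review_id=8: ELSE → T3
review_id=9: lang='es' → T7
review_id=10: lang='en' → T6
review_id=11: lang='ja' → T4
review_id=12: lang='es' → T7
review_id=13: lang='de' → T5
review_id=14: lang='fr' → T2
review_id=15: lang='es' → T7
review_id=16: lang='fr' → T2
review_id=17: lang='es' → T7
review_id=18: ELSE → T3
review_id=19: lang='ja' → T4

T4, T3, T7, T6, T4, T7, T5, T2, T7, T2, T7, T3, T4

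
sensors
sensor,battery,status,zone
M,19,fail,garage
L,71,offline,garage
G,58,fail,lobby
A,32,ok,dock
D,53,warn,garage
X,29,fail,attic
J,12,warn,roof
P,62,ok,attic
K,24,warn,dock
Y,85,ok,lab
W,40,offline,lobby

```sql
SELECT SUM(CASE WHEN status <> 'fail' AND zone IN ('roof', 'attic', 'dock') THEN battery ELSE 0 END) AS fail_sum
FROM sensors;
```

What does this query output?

130

sensor=M: ✗
sensor=L: ✗
sensor=G: ✗
sensor=A: ✓ → 32
sensor=D: ✗
sensor=X: ✗
sensor=J: ✓ → 12
sensor=P: ✓ → 62
sensor=K: ✓ → 24
sensor=Y: ✗
sensor=W: ✗
fail_sum = 32 + 12 + 62 + 24 = 130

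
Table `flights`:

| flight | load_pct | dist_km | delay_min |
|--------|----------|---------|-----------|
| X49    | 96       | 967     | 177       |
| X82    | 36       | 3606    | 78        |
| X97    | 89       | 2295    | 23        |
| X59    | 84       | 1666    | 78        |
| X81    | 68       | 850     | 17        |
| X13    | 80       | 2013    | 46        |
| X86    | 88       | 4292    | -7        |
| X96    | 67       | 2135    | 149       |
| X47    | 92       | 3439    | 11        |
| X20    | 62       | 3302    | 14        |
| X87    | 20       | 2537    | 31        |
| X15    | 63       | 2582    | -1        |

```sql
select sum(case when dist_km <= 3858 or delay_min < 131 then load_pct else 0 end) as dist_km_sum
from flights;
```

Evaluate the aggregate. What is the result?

flight=X49: ✓ → 96
flight=X82: ✓ → 36
flight=X97: ✓ → 89
flight=X59: ✓ → 84
flight=X81: ✓ → 68
flight=X13: ✓ → 80
flight=X86: ✓ → 88
flight=X96: ✓ → 67
flight=X47: ✓ → 92
flight=X20: ✓ → 62
flight=X87: ✓ → 20
flight=X15: ✓ → 63
dist_km_sum = 96 + 36 + 89 + 84 + 68 + 80 + 88 + 67 + 92 + 62 + 20 + 63 = 845

845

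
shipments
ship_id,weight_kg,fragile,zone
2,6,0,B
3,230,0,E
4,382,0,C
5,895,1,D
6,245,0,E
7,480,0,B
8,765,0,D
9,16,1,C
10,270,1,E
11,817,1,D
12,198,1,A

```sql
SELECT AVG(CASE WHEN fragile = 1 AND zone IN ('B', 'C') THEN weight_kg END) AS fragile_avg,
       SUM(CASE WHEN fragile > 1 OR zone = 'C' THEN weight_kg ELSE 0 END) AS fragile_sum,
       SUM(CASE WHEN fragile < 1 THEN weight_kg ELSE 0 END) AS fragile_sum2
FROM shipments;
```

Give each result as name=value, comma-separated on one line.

fragile_avg=16, fragile_sum=398, fragile_sum2=2108

[fragile_avg: fragile = 1 AND zone IN ('B', 'C')]
ship_id=2: ✗
ship_id=3: ✗
ship_id=4: ✗
ship_id=5: ✗
ship_id=6: ✗
ship_id=7: ✗
ship_id=8: ✗
ship_id=9: ✓ → 16
ship_id=10: ✗
ship_id=11: ✗
ship_id=12: ✗
fragile_avg = 16
—
[fragile_sum: fragile > 1 OR zone = 'C']
ship_id=2: ✗
ship_id=3: ✗
ship_id=4: ✓ → 382
ship_id=5: ✗
ship_id=6: ✗
ship_id=7: ✗
ship_id=8: ✗
ship_id=9: ✓ → 16
ship_id=10: ✗
ship_id=11: ✗
ship_id=12: ✗
fragile_sum = 382 + 16 = 398
—
[fragile_sum2: fragile < 1]
ship_id=2: ✓ → 6
ship_id=3: ✓ → 230
ship_id=4: ✓ → 382
ship_id=5: ✗
ship_id=6: ✓ → 245
ship_id=7: ✓ → 480
ship_id=8: ✓ → 765
ship_id=9: ✗
ship_id=10: ✗
ship_id=11: ✗
ship_id=12: ✗
fragile_sum2 = 6 + 230 + 382 + 245 + 480 + 765 = 2108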